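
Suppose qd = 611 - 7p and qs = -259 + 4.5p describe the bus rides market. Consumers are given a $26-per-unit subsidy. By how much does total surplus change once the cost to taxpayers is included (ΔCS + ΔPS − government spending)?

Net change in total surplus = -21294/23

Pre-subsidy: 611 - 7p = -259 + 4.5p gives p* = 1740/23, q* = 1873/23.
With the rebate, buyers effectively pay pb = ps − 26, where ps is the price sellers receive.
Demand in terms of ps becomes qd = 611 − 7(ps − 26) = 793 - 7ps. Setting this equal to supply: 793 - 7ps = -259 + 4.5ps, so ps = 2104/23.
Buyers pay pb = 2104/23 − 26 = 1506/23; q' = -259 + 4.5·(2104/23) = 3511/23.
ΔCS = ½(1873/23 + 3511/23)(1740/23 − 1506/23) = 629928/529; ΔPS = ½(1873/23 + 3511/23)(2104/23 − 1740/23) = 979888/529.
Government spending = 26 × 3511/23 = 91286/23.
Net change = 629928/529 + 979888/529 − 91286/23 = -21294/23. The loss equals the DWL triangle ½·26·1638/23.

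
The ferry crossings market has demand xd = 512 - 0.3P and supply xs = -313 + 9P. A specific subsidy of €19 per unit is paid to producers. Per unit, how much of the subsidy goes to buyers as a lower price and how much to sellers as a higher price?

Buyers gain 570/31 per unit; sellers gain 19/31 per unit

Pre-subsidy: 512 - 0.3P = -313 + 9P gives P* = 2750/31, x* = 15047/31.
With the subsidy, sellers receive Ps = Pb + 19 for each unit, where Pb is the price buyers pay.
Supply in terms of Pb becomes xs = -313 + 9(Pb + 19) = -142 + 9Pb. Setting this equal to demand: 512 - 0.3Pb = -142 + 9Pb, so Pb = 2180/31.
Sellers receive Ps = 2180/31 + 19 = 2769/31; x' = 512 − 0.3·(2180/31) = 15218/31.
Buyers' price falls by P* − Pb = 2750/31 − 2180/31 = 570/31; sellers' price rises by Ps − P* = 2769/31 − 2750/31 = 19/31.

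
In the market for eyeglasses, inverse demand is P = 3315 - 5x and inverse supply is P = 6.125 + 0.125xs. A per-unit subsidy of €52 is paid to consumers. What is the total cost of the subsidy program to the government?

Pre-subsidy: 3315 - 5x = 6.125 + 0.125x gives x* = 26471/41 and P* = 3560/41.
With the rebate, buyers effectively pay Pb = Ps − 52, where Ps is the price sellers receive.
On the curves, Pb = 3315 - 5x and Ps = 6.125 + 0.125x; the wedge Ps − Pb = 52 gives 6.125 + 0.125x − (3315 - 5x) = 52, so x' = 26887/41.
Then Pb = 3315 − 5·(26887/41) = 1480/41 and Ps = 6.125 + 0.125·(26887/41) = 3612/41.
Government outlay = subsidy × quantity = 52 × 26887/41 = 1398124/41.

Government cost = 1398124/41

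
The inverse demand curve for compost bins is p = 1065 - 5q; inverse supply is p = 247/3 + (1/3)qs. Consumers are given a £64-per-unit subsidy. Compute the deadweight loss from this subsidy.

Pre-subsidy: 1065 - 5q = 247/3 + (1/3)q gives q* = 184.25 and p* = 143.75.
With the rebate, buyers effectively pay pb = ps − 64, where ps is the price sellers receive.
On the curves, pb = 1065 - 5q and ps = 247/3 + (1/3)q; the wedge ps − pb = 64 gives 247/3 + (1/3)q − (1065 - 5q) = 64, so q' = 196.25.
Then pb = 1065 − 5·196.25 = 83.75 and ps = 247/3 + (1/3)·196.25 = 147.75.
The subsidy expands output by 196.25 − 184.25 = 12 past the efficient level; on those units the gap between marginal cost and willingness to pay runs from 0 up to 64.
DWL = ½ × 64 × 12 = 384.

Deadweight loss = £384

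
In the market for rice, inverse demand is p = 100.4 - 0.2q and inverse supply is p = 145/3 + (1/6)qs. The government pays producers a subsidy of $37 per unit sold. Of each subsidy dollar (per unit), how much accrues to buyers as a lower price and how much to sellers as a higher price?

Buyers gain 222/11 per unit; sellers gain 185/11 per unit

Pre-subsidy: 100.4 - 0.2q = 145/3 + (1/6)q gives q* = 142 and p* = 72.
With the subsidy, sellers receive ps = pb + 37 for each unit, where pb is the price buyers pay.
On the curves, pb = 100.4 - 0.2q and ps = 145/3 + (1/6)q; the wedge ps − pb = 37 gives 145/3 + (1/6)q − (100.4 - 0.2q) = 37, so q' = 2672/11.
Then pb = 100.4 − 0.2·(2672/11) = 570/11 and ps = 145/3 + (1/6)·(2672/11) = 977/11.
Buyers' price falls by p* − pb = 72 − 570/11 = 222/11; sellers' price rises by ps − p* = 977/11 − 72 = 185/11.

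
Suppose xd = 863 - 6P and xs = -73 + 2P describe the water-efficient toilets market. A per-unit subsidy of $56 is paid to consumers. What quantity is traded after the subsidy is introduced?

Pre-subsidy: 863 - 6P = -73 + 2P gives P* = 117, x* = 161.
With the rebate, buyers effectively pay Pb = Ps − 56, where Ps is the price sellers receive.
Demand in terms of Ps becomes xd = 863 − 6(Ps − 56) = 1199 - 6Ps. Setting this equal to supply: 1199 - 6Ps = -73 + 2Ps, so Ps = 159.
Buyers pay Pb = 159 − 56 = 103; x' = -73 + 2·159 = 245.

x' = 245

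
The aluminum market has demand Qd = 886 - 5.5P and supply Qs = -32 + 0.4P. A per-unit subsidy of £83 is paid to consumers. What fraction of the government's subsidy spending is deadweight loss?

Pre-subsidy: 886 - 5.5P = -32 + 0.4P gives P* = 9180/59, Q* = 1784/59.
With the rebate, buyers effectively pay Pb = Ps − 83, where Ps is the price sellers receive.
Demand in terms of Ps becomes Qd = 886 − 5.5(Ps − 83) = 1342.5 - 5.5Ps. Setting this equal to supply: 1342.5 - 5.5Ps = -32 + 0.4Ps, so Ps = 13745/59.
Buyers pay Pb = 13745/59 − 83 = 8848/59; Q' = -32 + 0.4·(13745/59) = 3610/59.
ΔCS = ½(1784/59 + 3610/59)(9180/59 − 8848/59) = 895404/3481; ΔPS = ½(1784/59 + 3610/59)(13745/59 − 9180/59) = 12311805/3481.
Government spending = 83 × 3610/59 = 299630/59.
DWL = ½ × 83 × (3610/59 − 1784/59) = 75779/59; fraction = (75779/59) / (299630/59) = 913/3610.

DWL / government spending = 913/3610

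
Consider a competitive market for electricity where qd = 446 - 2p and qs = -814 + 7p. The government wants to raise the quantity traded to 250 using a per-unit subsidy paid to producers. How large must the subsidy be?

Required subsidy s = 54 per unit

At q = 250, invert demand for the buyer price: pb = (446 − 250)/2 = 98; invert supply for the seller price: ps = (250 − (-814))/7 = 152.
The subsidy must fill the gap: s = ps − pb = 152 − 98 = 54.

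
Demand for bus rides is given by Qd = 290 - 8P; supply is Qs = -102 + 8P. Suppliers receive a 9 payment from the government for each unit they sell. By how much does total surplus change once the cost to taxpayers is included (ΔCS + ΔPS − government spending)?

Pre-subsidy: 290 - 8P = -102 + 8P gives P* = 24.5, Q* = 94.
With the subsidy, sellers receive Ps = Pb + 9 for each unit, where Pb is the price buyers pay.
Supply in terms of Pb becomes Qs = -102 + 8(Pb + 9) = -30 + 8Pb. Setting this equal to demand: 290 - 8Pb = -30 + 8Pb, so Pb = 20.
Sellers receive Ps = 20 + 9 = 29; Q' = 290 − 8·20 = 130.
ΔCS = ½(94 + 130)(24.5 − 20) = 504; ΔPS = ½(94 + 130)(29 − 24.5) = 504.
Government spending = 9 × 130 = 1170.
Net change = 504 + 504 − 1170 = -162. The loss equals the DWL triangle ½·9·36.

Net change in total surplus = -162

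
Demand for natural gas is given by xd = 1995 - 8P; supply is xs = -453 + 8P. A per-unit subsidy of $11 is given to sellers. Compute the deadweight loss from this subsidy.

Deadweight loss = $242

Pre-subsidy: 1995 - 8P = -453 + 8P gives P* = 153, x* = 771.
With the subsidy, sellers receive Ps = Pb + 11 for each unit, where Pb is the price buyers pay.
Supply in terms of Pb becomes xs = -453 + 8(Pb + 11) = -365 + 8Pb. Setting this equal to demand: 1995 - 8Pb = -365 + 8Pb, so Pb = 147.5.
Sellers receive Ps = 147.5 + 11 = 158.5; x' = 1995 − 8·147.5 = 815.
The subsidy expands output by 815 − 771 = 44 past the efficient level; on those units the gap between marginal cost and willingness to pay runs from 0 up to 11.
DWL = ½ × 11 × 44 = 242.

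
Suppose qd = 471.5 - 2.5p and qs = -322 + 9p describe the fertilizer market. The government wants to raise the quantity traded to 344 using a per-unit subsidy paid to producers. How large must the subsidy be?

At q = 344, invert demand for the buyer price: pb = (471.5 − 344)/2.5 = 51; invert supply for the seller price: ps = (344 − (-322))/9 = 74.
The subsidy must fill the gap: s = ps − pb = 74 − 51 = 23.

Required subsidy s = 23 per unit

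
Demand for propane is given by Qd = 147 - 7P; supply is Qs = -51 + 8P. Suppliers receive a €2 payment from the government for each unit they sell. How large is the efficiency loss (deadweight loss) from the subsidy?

Pre-subsidy: 147 - 7P = -51 + 8P gives P* = 13.2, Q* = 54.6.
With the subsidy, sellers receive Ps = Pb + 2 for each unit, where Pb is the price buyers pay.
Supply in terms of Pb becomes Qs = -51 + 8(Pb + 2) = -35 + 8Pb. Setting this equal to demand: 147 - 7Pb = -35 + 8Pb, so Pb = 182/15.
Sellers receive Ps = 182/15 + 2 = 212/15; Q' = 147 − 7·(182/15) = 931/15.
The subsidy expands output by 931/15 − 54.6 = 112/15 past the efficient level; on those units the gap between marginal cost and willingness to pay runs from 0 up to 2.
DWL = ½ × 2 × 112/15 = 112/15.

Deadweight loss = 112/15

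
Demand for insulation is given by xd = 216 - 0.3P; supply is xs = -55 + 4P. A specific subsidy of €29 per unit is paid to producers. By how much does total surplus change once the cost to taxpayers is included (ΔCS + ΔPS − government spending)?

Net change in total surplus = -5046/43

Pre-subsidy: 216 - 0.3P = -55 + 4P gives P* = 2710/43, x* = 8475/43.
With the subsidy, sellers receive Ps = Pb + 29 for each unit, where Pb is the price buyers pay.
Supply in terms of Pb becomes xs = -55 + 4(Pb + 29) = 61 + 4Pb. Setting this equal to demand: 216 - 0.3Pb = 61 + 4Pb, so Pb = 1550/43.
Sellers receive Ps = 1550/43 + 29 = 2797/43; x' = 216 − 0.3·(1550/43) = 8823/43.
ΔCS = ½(8475/43 + 8823/43)(2710/43 − 1550/43) = 10032840/1849; ΔPS = ½(8475/43 + 8823/43)(2797/43 − 2710/43) = 752463/1849.
Government spending = 29 × 8823/43 = 255867/43.
Net change = 10032840/1849 + 752463/1849 − 255867/43 = -5046/43. The loss equals the DWL triangle ½·29·348/43.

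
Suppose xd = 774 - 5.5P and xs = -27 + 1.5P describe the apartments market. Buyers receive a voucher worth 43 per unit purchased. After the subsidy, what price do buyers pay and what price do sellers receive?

Pre-subsidy: 774 - 5.5P = -27 + 1.5P gives P* = 801/7, x* = 2025/14.
With the rebate, buyers effectively pay Pb = Ps − 43, where Ps is the price sellers receive.
Demand in terms of Ps becomes xd = 774 − 5.5(Ps − 43) = 1010.5 - 5.5Ps. Setting this equal to supply: 1010.5 - 5.5Ps = -27 + 1.5Ps, so Ps = 2075/14.
Buyers pay Pb = 2075/14 − 43 = 1473/14; x' = -27 + 1.5·(2075/14) = 5469/28.

Buyers pay 1473/14; sellers receive 2075/14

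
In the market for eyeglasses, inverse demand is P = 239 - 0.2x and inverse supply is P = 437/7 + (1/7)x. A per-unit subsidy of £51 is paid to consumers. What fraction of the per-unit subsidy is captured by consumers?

Consumer share = 7/12

Pre-subsidy: 239 - 0.2x = 437/7 + (1/7)x gives x* = 515 and P* = 136.
With the rebate, buyers effectively pay Pb = Ps − 51, where Ps is the price sellers receive.
On the curves, Pb = 239 - 0.2x and Ps = 437/7 + (1/7)x; the wedge Ps − Pb = 51 gives 437/7 + (1/7)x − (239 - 0.2x) = 51, so x' = 663.75.
Then Pb = 239 − 0.2·663.75 = 106.25 and Ps = 437/7 + (1/7)·663.75 = 157.25.
Buyers' price falls by P* − Pb = 136 − 106.25 = 29.75; sellers' price rises by Ps − P* = 157.25 − 136 = 21.25.
So consumers capture 29.75/51 = 7/12 of each unit of subsidy.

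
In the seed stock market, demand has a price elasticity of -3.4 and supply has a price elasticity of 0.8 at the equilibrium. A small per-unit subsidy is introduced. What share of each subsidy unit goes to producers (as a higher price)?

For a small subsidy around the equilibrium, the benefit split depends on the relative slopes, which at a point are proportional to the elasticities.
Buyer share = εs/(εs + |εd|) = 0.8/(0.8 + 3.4) = 4/21; seller share = |εd|/(εs + |εd|) = 17/21.
So producers capture 17/21 of the subsidy.

Producer share = 17/21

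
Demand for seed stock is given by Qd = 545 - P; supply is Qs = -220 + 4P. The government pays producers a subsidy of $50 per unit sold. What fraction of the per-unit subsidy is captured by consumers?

Pre-subsidy: 545 - P = -220 + 4P gives P* = 153, Q* = 392.
With the subsidy, sellers receive Ps = Pb + 50 for each unit, where Pb is the price buyers pay.
Supply in terms of Pb becomes Qs = -220 + 4(Pb + 50) = -20 + 4Pb. Setting this equal to demand: 545 - Pb = -20 + 4Pb, so Pb = 113.
Sellers receive Ps = 113 + 50 = 163; Q' = 545 − 1·113 = 432.
Buyers' price falls by P* − Pb = 153 − 113 = 40; sellers' price rises by Ps − P* = 163 − 153 = 10.
So consumers capture 40/50 = 0.8 of each unit of subsidy.

Consumer share = 0.8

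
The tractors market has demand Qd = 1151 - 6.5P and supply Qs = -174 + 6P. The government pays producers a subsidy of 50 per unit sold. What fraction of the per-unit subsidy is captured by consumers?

Consumer share = 0.48

Pre-subsidy: 1151 - 6.5P = -174 + 6P gives P* = 106, Q* = 462.
With the subsidy, sellers receive Ps = Pb + 50 for each unit, where Pb is the price buyers pay.
Supply in terms of Pb becomes Qs = -174 + 6(Pb + 50) = 126 + 6Pb. Setting this equal to demand: 1151 - 6.5Pb = 126 + 6Pb, so Pb = 82.
Sellers receive Ps = 82 + 50 = 132; Q' = 1151 − 6.5·82 = 618.
Buyers' price falls by P* − Pb = 106 − 82 = 24; sellers' price rises by Ps − P* = 132 − 106 = 26.
So consumers capture 24/50 = 0.48 of each unit of subsidy.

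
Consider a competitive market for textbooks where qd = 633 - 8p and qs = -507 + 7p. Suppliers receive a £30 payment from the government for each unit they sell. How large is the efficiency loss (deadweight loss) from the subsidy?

Pre-subsidy: 633 - 8p = -507 + 7p gives p* = 76, q* = 25.
With the subsidy, sellers receive ps = pb + 30 for each unit, where pb is the price buyers pay.
Supply in terms of pb becomes qs = -507 + 7(pb + 30) = -297 + 7pb. Setting this equal to demand: 633 - 8pb = -297 + 7pb, so pb = 62.
Sellers receive ps = 62 + 30 = 92; q' = 633 − 8·62 = 137.
The subsidy expands output by 137 − 25 = 112 past the efficient level; on those units the gap between marginal cost and willingness to pay runs from 0 up to 30.
DWL = ½ × 30 × 112 = 1680.

Deadweight loss = £1680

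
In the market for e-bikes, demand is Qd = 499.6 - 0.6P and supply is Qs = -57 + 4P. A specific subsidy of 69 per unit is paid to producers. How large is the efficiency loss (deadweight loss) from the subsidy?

Pre-subsidy: 499.6 - 0.6P = -57 + 4P gives P* = 121, Q* = 427.
With the subsidy, sellers receive Ps = Pb + 69 for each unit, where Pb is the price buyers pay.
Supply in terms of Pb becomes Qs = -57 + 4(Pb + 69) = 219 + 4Pb. Setting this equal to demand: 499.6 - 0.6Pb = 219 + 4Pb, so Pb = 61.
Sellers receive Ps = 61 + 69 = 130; Q' = 499.6 − 0.6·61 = 463.
The subsidy expands output by 463 − 427 = 36 past the efficient level; on those units the gap between marginal cost and willingness to pay runs from 0 up to 69.
DWL = ½ × 69 × 36 = 1242.

Deadweight loss = 1242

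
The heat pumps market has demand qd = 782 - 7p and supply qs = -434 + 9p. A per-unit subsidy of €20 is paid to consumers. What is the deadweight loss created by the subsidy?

Pre-subsidy: 782 - 7p = -434 + 9p gives p* = 76, q* = 250.
With the rebate, buyers effectively pay pb = ps − 20, where ps is the price sellers receive.
Demand in terms of ps becomes qd = 782 − 7(ps − 20) = 922 - 7ps. Setting this equal to supply: 922 - 7ps = -434 + 9ps, so ps = 84.75.
Buyers pay pb = 84.75 − 20 = 64.75; q' = -434 + 9·84.75 = 328.75.
The subsidy expands output by 328.75 − 250 = 78.75 past the efficient level; on those units the gap between marginal cost and willingness to pay runs from 0 up to 20.
DWL = ½ × 20 × 78.75 = 787.5.

Deadweight loss = €787.5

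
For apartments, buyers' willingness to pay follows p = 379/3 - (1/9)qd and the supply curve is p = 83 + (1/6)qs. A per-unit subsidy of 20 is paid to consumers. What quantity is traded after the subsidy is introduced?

q' = 228

Pre-subsidy: 379/3 - (1/9)q = 83 + (1/6)q gives q* = 156 and p* = 109.
With the rebate, buyers effectively pay pb = ps − 20, where ps is the price sellers receive.
On the curves, pb = 379/3 - (1/9)q and ps = 83 + (1/6)q; the wedge ps − pb = 20 gives 83 + (1/6)q − (379/3 - (1/9)q) = 20, so q' = 228.
Then pb = 379/3 − (1/9)·228 = 101 and ps = 83 + (1/6)·228 = 121.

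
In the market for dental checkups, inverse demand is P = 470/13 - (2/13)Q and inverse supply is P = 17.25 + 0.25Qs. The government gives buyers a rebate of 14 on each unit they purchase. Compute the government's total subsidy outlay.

Government cost = 3422/3

Pre-subsidy: 470/13 - (2/13)Q = 17.25 + 0.25Q gives Q* = 983/21 and P* = 608/21.
With the rebate, buyers effectively pay Pb = Ps − 14, where Ps is the price sellers receive.
On the curves, Pb = 470/13 - (2/13)Q and Ps = 17.25 + 0.25Q; the wedge Ps − Pb = 14 gives 17.25 + 0.25Q − (470/13 - (2/13)Q) = 14, so Q' = 1711/21.
Then Pb = 470/13 − (2/13)·(1711/21) = 496/21 and Ps = 17.25 + 0.25·(1711/21) = 790/21.
Government outlay = subsidy × quantity = 14 × 1711/21 = 3422/3.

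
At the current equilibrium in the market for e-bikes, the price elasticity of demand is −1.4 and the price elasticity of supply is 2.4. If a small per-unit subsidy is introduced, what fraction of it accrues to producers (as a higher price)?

For a small subsidy around the equilibrium, the benefit split depends on the relative slopes, which at a point are proportional to the elasticities.
Buyer share = εs/(εs + |εd|) = 2.4/(2.4 + 1.4) = 12/19; seller share = |εd|/(εs + |εd|) = 7/19.
So producers capture 7/19 of the subsidy.

Producer share = 7/19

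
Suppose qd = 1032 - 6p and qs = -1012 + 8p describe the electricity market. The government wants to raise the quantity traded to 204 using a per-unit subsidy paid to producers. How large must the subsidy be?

At q = 204, invert demand for the buyer price: pb = (1032 − 204)/6 = 138; invert supply for the seller price: ps = (204 − (-1012))/8 = 152.
The subsidy must fill the gap: s = ps − pb = 152 − 138 = 14.

Required subsidy s = 14 per unit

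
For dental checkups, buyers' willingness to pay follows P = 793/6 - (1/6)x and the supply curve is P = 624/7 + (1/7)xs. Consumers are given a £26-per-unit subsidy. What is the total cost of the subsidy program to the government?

Government cost = £5798

Pre-subsidy: 793/6 - (1/6)x = 624/7 + (1/7)x gives x* = 139 and P* = 109.
With the rebate, buyers effectively pay Pb = Ps − 26, where Ps is the price sellers receive.
On the curves, Pb = 793/6 - (1/6)x and Ps = 624/7 + (1/7)x; the wedge Ps − Pb = 26 gives 624/7 + (1/7)x − (793/6 - (1/6)x) = 26, so x' = 223.
Then Pb = 793/6 − (1/6)·223 = 95 and Ps = 624/7 + (1/7)·223 = 121.
Government outlay = subsidy × quantity = 26 × 223 = 5798.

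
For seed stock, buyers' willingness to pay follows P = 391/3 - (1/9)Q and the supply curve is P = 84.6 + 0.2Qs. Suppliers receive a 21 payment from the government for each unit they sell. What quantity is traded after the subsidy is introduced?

Q' = 214.5

Pre-subsidy: 391/3 - (1/9)Q = 84.6 + 0.2Q gives Q* = 147 and P* = 114.
With the subsidy, sellers receive Ps = Pb + 21 for each unit, where Pb is the price buyers pay.
On the curves, Pb = 391/3 - (1/9)Q and Ps = 84.6 + 0.2Q; the wedge Ps − Pb = 21 gives 84.6 + 0.2Q − (391/3 - (1/9)Q) = 21, so Q' = 214.5.
Then Pb = 391/3 − (1/9)·214.5 = 106.5 and Ps = 84.6 + 0.2·214.5 = 127.5.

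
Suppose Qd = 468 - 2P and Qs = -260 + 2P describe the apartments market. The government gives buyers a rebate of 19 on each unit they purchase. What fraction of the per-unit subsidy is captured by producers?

Producer share = 0.5

Pre-subsidy: 468 - 2P = -260 + 2P gives P* = 182, Q* = 104.
With the rebate, buyers effectively pay Pb = Ps − 19, where Ps is the price sellers receive.
Demand in terms of Ps becomes Qd = 468 − 2(Ps − 19) = 506 - 2Ps. Setting this equal to supply: 506 - 2Ps = -260 + 2Ps, so Ps = 191.5.
Buyers pay Pb = 191.5 − 19 = 172.5; Q' = -260 + 2·191.5 = 123.
Buyers' price falls by P* − Pb = 182 − 172.5 = 9.5; sellers' price rises by Ps − P* = 191.5 − 182 = 9.5.
So producers capture 9.5/19 = 0.5 of each unit of subsidy.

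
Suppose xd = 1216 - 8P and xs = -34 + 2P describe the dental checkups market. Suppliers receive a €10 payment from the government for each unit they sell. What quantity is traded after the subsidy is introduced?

Pre-subsidy: 1216 - 8P = -34 + 2P gives P* = 125, x* = 216.
With the subsidy, sellers receive Ps = Pb + 10 for each unit, where Pb is the price buyers pay.
Supply in terms of Pb becomes xs = -34 + 2(Pb + 10) = -14 + 2Pb. Setting this equal to demand: 1216 - 8Pb = -14 + 2Pb, so Pb = 123.
Sellers receive Ps = 123 + 10 = 133; x' = 1216 − 8·123 = 232.

x' = 232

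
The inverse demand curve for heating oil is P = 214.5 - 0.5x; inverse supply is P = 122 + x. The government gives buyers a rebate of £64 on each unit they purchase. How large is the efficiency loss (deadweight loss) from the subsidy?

Pre-subsidy: 214.5 - 0.5x = 122 + x gives x* = 185/3 and P* = 551/3.
With the rebate, buyers effectively pay Pb = Ps − 64, where Ps is the price sellers receive.
On the curves, Pb = 214.5 - 0.5x and Ps = 122 + x; the wedge Ps − Pb = 64 gives 122 + x − (214.5 - 0.5x) = 64, so x' = 313/3.
Then Pb = 214.5 − 0.5·(313/3) = 487/3 and Ps = 122 + 1·(313/3) = 679/3.
The subsidy expands output by 313/3 − 185/3 = 128/3 past the efficient level; on those units the gap between marginal cost and willingness to pay runs from 0 up to 64.
DWL = ½ × 64 × 128/3 = 4096/3.

Deadweight loss = 4096/3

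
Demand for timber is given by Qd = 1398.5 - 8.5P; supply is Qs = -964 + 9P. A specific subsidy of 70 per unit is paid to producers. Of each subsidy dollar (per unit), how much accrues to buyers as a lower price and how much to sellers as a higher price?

Buyers gain 36 per unit; sellers gain 34 per unit

Pre-subsidy: 1398.5 - 8.5P = -964 + 9P gives P* = 135, Q* = 251.
With the subsidy, sellers receive Ps = Pb + 70 for each unit, where Pb is the price buyers pay.
Supply in terms of Pb becomes Qs = -964 + 9(Pb + 70) = -334 + 9Pb. Setting this equal to demand: 1398.5 - 8.5Pb = -334 + 9Pb, so Pb = 99.
Sellers receive Ps = 99 + 70 = 169; Q' = 1398.5 − 8.5·99 = 557.
Buyers' price falls by P* − Pb = 135 − 99 = 36; sellers' price rises by Ps − P* = 169 − 135 = 34.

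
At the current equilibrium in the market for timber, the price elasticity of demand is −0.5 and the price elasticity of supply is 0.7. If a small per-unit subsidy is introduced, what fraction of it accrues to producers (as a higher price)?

Producer share = 5/12

For a small subsidy around the equilibrium, the benefit split depends on the relative slopes, which at a point are proportional to the elasticities.
Buyer share = εs/(εs + |εd|) = 0.7/(0.7 + 0.5) = 7/12; seller share = |εd|/(εs + |εd|) = 5/12.
So producers capture 5/12 of the subsidy.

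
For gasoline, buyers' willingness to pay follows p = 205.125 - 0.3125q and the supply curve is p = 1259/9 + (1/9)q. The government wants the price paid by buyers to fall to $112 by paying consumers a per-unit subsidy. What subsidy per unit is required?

Required subsidy s = $61 per unit

At a buyer price of 112, quantity demanded is 656.4 − 3.2·112 = 298.
Sellers supply 298 only when they receive ps = 1259/9 + (1/9)·298 = 173.
s = ps − pb = 173 − 112 = 61.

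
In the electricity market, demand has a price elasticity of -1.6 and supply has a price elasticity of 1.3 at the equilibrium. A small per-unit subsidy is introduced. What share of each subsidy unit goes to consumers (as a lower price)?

Consumer share = 13/29

For a small subsidy around the equilibrium, the benefit split depends on the relative slopes, which at a point are proportional to the elasticities.
Buyer share = εs/(εs + |εd|) = 1.3/(1.3 + 1.6) = 13/29; seller share = |εd|/(εs + |εd|) = 16/29.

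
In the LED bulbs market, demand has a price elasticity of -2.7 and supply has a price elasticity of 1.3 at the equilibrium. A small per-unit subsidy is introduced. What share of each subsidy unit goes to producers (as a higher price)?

Producer share = 0.675

For a small subsidy around the equilibrium, the benefit split depends on the relative slopes, which at a point are proportional to the elasticities.
Buyer share = εs/(εs + |εd|) = 1.3/(1.3 + 2.7) = 0.325; seller share = |εd|/(εs + |εd|) = 0.675.
So producers capture 0.675 of the subsidy.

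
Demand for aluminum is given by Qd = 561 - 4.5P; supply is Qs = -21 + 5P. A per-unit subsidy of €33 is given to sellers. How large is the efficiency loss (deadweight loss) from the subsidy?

Pre-subsidy: 561 - 4.5P = -21 + 5P gives P* = 1164/19, Q* = 5421/19.
With the subsidy, sellers receive Ps = Pb + 33 for each unit, where Pb is the price buyers pay.
Supply in terms of Pb becomes Qs = -21 + 5(Pb + 33) = 144 + 5Pb. Setting this equal to demand: 561 - 4.5Pb = 144 + 5Pb, so Pb = 834/19.
Sellers receive Ps = 834/19 + 33 = 1461/19; Q' = 561 − 4.5·(834/19) = 6906/19.
The subsidy expands output by 6906/19 − 5421/19 = 1485/19 past the efficient level; on those units the gap between marginal cost and willingness to pay runs from 0 up to 33.
DWL = ½ × 33 × 1485/19 = 49005/38.

Deadweight loss = 49005/38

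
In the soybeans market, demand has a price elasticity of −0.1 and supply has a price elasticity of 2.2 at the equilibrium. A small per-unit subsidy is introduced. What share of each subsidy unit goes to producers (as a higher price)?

For a small subsidy around the equilibrium, the benefit split depends on the relative slopes, which at a point are proportional to the elasticities.
Buyer share = εs/(εs + |εd|) = 2.2/(2.2 + 0.1) = 22/23; seller share = |εd|/(εs + |εd|) = 1/23.
So producers capture 1/23 of the subsidy.

Producer share = 1/23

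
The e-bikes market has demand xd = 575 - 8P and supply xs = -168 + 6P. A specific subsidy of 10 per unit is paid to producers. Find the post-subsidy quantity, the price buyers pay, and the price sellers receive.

x' = 1293/7; buyers pay 683/14; sellers receive 823/14

Pre-subsidy: 575 - 8P = -168 + 6P gives P* = 743/14, x* = 1053/7.
With the subsidy, sellers receive Ps = Pb + 10 for each unit, where Pb is the price buyers pay.
Supply in terms of Pb becomes xs = -168 + 6(Pb + 10) = -108 + 6Pb. Setting this equal to demand: 575 - 8Pb = -108 + 6Pb, so Pb = 683/14.
Sellers receive Ps = 683/14 + 10 = 823/14; x' = 575 − 8·(683/14) = 1293/7.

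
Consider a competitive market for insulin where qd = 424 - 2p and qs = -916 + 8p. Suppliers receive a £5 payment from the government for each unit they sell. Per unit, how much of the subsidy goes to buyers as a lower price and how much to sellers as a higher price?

Buyers gain £4 per unit; sellers gain £1 per unit

Pre-subsidy: 424 - 2p = -916 + 8p gives p* = 134, q* = 156.
With the subsidy, sellers receive ps = pb + 5 for each unit, where pb is the price buyers pay.
Supply in terms of pb becomes qs = -916 + 8(pb + 5) = -876 + 8pb. Setting this equal to demand: 424 - 2pb = -876 + 8pb, so pb = 130.
Sellers receive ps = 130 + 5 = 135; q' = 424 − 2·130 = 164.
Buyers' price falls by p* − pb = 134 − 130 = 4; sellers' price rises by ps − p* = 135 − 134 = 1.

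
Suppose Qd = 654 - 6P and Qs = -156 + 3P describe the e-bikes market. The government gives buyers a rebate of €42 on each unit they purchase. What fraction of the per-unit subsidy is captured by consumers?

Pre-subsidy: 654 - 6P = -156 + 3P gives P* = 90, Q* = 114.
With the rebate, buyers effectively pay Pb = Ps − 42, where Ps is the price sellers receive.
Demand in terms of Ps becomes Qd = 654 − 6(Ps − 42) = 906 - 6Ps. Setting this equal to supply: 906 - 6Ps = -156 + 3Ps, so Ps = 118.
Buyers pay Pb = 118 − 42 = 76; Q' = -156 + 3·118 = 198.
Buyers' price falls by P* − Pb = 90 − 76 = 14; sellers' price rises by Ps − P* = 118 − 90 = 28.
So consumers capture 14/42 = 1/3 of each unit of subsidy.

Consumer share = 1/3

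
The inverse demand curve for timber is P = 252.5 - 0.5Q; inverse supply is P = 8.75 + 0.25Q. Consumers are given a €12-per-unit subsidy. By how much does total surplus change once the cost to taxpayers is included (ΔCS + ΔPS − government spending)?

Net change in total surplus = -€96

Pre-subsidy: 252.5 - 0.5Q = 8.75 + 0.25Q gives Q* = 325 and P* = 90.
With the rebate, buyers effectively pay Pb = Ps − 12, where Ps is the price sellers receive.
On the curves, Pb = 252.5 - 0.5Q and Ps = 8.75 + 0.25Q; the wedge Ps − Pb = 12 gives 8.75 + 0.25Q − (252.5 - 0.5Q) = 12, so Q' = 341.
Then Pb = 252.5 − 0.5·341 = 82 and Ps = 8.75 + 0.25·341 = 94.
ΔCS = ½(325 + 341)(90 − 82) = 2664; ΔPS = ½(325 + 341)(94 − 90) = 1332.
Government spending = 12 × 341 = 4092.
Net change = 2664 + 1332 − 4092 = -96. The loss equals the DWL triangle ½·12·16.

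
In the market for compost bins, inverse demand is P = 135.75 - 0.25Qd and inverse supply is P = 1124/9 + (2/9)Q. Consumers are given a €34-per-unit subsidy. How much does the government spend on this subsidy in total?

Pre-subsidy: 135.75 - 0.25Q = 1124/9 + (2/9)Q gives Q* = 23 and P* = 130.
With the rebate, buyers effectively pay Pb = Ps − 34, where Ps is the price sellers receive.
On the curves, Pb = 135.75 - 0.25Q and Ps = 1124/9 + (2/9)Q; the wedge Ps − Pb = 34 gives 1124/9 + (2/9)Q − (135.75 - 0.25Q) = 34, so Q' = 95.
Then Pb = 135.75 − 0.25·95 = 112 and Ps = 1124/9 + (2/9)·95 = 146.
Government outlay = subsidy × quantity = 34 × 95 = 3230.

Government cost = €3230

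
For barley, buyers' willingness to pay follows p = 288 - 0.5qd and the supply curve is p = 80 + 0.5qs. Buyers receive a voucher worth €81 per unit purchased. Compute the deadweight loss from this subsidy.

Deadweight loss = €3280.5

Pre-subsidy: 288 - 0.5q = 80 + 0.5q gives q* = 208 and p* = 184.
With the rebate, buyers effectively pay pb = ps − 81, where ps is the price sellers receive.
On the curves, pb = 288 - 0.5q and ps = 80 + 0.5q; the wedge ps − pb = 81 gives 80 + 0.5q − (288 - 0.5q) = 81, so q' = 289.
Then pb = 288 − 0.5·289 = 143.5 and ps = 80 + 0.5·289 = 224.5.
The subsidy expands output by 289 − 208 = 81 past the efficient level; on those units the gap between marginal cost and willingness to pay runs from 0 up to 81.
DWL = ½ × 81 × 81 = 3280.5.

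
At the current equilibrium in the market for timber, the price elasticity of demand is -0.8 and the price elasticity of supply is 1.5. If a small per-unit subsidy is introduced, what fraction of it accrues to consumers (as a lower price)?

For a small subsidy around the equilibrium, the benefit split depends on the relative slopes, which at a point are proportional to the elasticities.
Buyer share = εs/(εs + |εd|) = 1.5/(1.5 + 0.8) = 15/23; seller share = |εd|/(εs + |εd|) = 8/23.

Consumer share = 15/23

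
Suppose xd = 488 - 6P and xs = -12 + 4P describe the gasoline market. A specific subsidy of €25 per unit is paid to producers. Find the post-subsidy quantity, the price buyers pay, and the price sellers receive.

x' = 248; buyers pay €40; sellers receive €65

Pre-subsidy: 488 - 6P = -12 + 4P gives P* = 50, x* = 188.
With the subsidy, sellers receive Ps = Pb + 25 for each unit, where Pb is the price buyers pay.
Supply in terms of Pb becomes xs = -12 + 4(Pb + 25) = 88 + 4Pb. Setting this equal to demand: 488 - 6Pb = 88 + 4Pb, so Pb = 40.
Sellers receive Ps = 40 + 25 = 65; x' = 488 − 6·40 = 248.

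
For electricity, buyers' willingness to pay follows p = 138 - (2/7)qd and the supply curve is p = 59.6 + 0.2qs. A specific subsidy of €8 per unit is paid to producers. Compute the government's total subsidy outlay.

Government cost = 24192/17

Pre-subsidy: 138 - (2/7)q = 59.6 + 0.2q gives q* = 2744/17 and p* = 1562/17.
With the subsidy, sellers receive ps = pb + 8 for each unit, where pb is the price buyers pay.
On the curves, pb = 138 - (2/7)q and ps = 59.6 + 0.2q; the wedge ps − pb = 8 gives 59.6 + 0.2q − (138 - (2/7)q) = 8, so q' = 3024/17.
Then pb = 138 − (2/7)·(3024/17) = 1482/17 and ps = 59.6 + 0.2·(3024/17) = 1618/17.
Government outlay = subsidy × quantity = 8 × 3024/17 = 24192/17.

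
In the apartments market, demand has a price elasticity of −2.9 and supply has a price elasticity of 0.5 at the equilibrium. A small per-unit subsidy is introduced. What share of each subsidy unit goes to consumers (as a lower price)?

For a small subsidy around the equilibrium, the benefit split depends on the relative slopes, which at a point are proportional to the elasticities.
Buyer share = εs/(εs + |εd|) = 0.5/(0.5 + 2.9) = 5/34; seller share = |εd|/(εs + |εd|) = 29/34.

Consumer share = 5/34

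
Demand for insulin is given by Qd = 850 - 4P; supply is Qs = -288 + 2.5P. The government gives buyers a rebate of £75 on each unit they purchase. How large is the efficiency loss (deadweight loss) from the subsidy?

Deadweight loss = 56250/13

Pre-subsidy: 850 - 4P = -288 + 2.5P gives P* = 2276/13, Q* = 1946/13.
With the rebate, buyers effectively pay Pb = Ps − 75, where Ps is the price sellers receive.
Demand in terms of Ps becomes Qd = 850 − 4(Ps − 75) = 1150 - 4Ps. Setting this equal to supply: 1150 - 4Ps = -288 + 2.5Ps, so Ps = 2876/13.
Buyers pay Pb = 2876/13 − 75 = 1901/13; Q' = -288 + 2.5·(2876/13) = 3446/13.
The subsidy expands output by 3446/13 − 1946/13 = 1500/13 past the efficient level; on those units the gap between marginal cost and willingness to pay runs from 0 up to 75.
DWL = ½ × 75 × 1500/13 = 56250/13.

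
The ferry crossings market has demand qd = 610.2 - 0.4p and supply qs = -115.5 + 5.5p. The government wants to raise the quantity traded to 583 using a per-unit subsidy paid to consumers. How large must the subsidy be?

At q = 583, invert demand for the buyer price: pb = (610.2 − 583)/0.4 = 68; invert supply for the seller price: ps = (583 − (-115.5))/5.5 = 127.
The subsidy must fill the gap: s = ps − pb = 127 − 68 = 59.

Required subsidy s = 59 per unit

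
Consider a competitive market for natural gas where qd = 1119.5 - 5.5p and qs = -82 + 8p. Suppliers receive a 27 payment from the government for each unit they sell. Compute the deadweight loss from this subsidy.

Deadweight loss = 1188

Pre-subsidy: 1119.5 - 5.5p = -82 + 8p gives p* = 89, q* = 630.
With the subsidy, sellers receive ps = pb + 27 for each unit, where pb is the price buyers pay.
Supply in terms of pb becomes qs = -82 + 8(pb + 27) = 134 + 8pb. Setting this equal to demand: 1119.5 - 5.5pb = 134 + 8pb, so pb = 73.
Sellers receive ps = 73 + 27 = 100; q' = 1119.5 − 5.5·73 = 718.
The subsidy expands output by 718 − 630 = 88 past the efficient level; on those units the gap between marginal cost and willingness to pay runs from 0 up to 27.
DWL = ½ × 27 × 88 = 1188.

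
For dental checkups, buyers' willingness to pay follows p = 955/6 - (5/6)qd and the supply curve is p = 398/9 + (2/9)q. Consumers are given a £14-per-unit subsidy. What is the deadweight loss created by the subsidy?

Pre-subsidy: 955/6 - (5/6)q = 398/9 + (2/9)q gives q* = 2069/19 and p* = 1300/19.
With the rebate, buyers effectively pay pb = ps − 14, where ps is the price sellers receive.
On the curves, pb = 955/6 - (5/6)q and ps = 398/9 + (2/9)q; the wedge ps − pb = 14 gives 398/9 + (2/9)q − (955/6 - (5/6)q) = 14, so q' = 2321/19.
Then pb = 955/6 − (5/6)·(2321/19) = 1090/19 and ps = 398/9 + (2/9)·(2321/19) = 1356/19.
The subsidy expands output by 2321/19 − 2069/19 = 252/19 past the efficient level; on those units the gap between marginal cost and willingness to pay runs from 0 up to 14.
DWL = ½ × 14 × 252/19 = 1764/19.

Deadweight loss = 1764/19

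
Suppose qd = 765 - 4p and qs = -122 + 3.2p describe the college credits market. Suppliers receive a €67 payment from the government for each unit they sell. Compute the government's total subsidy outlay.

Government cost = 78658/3

Pre-subsidy: 765 - 4p = -122 + 3.2p gives p* = 4435/36, q* = 2450/9.
With the subsidy, sellers receive ps = pb + 67 for each unit, where pb is the price buyers pay.
Supply in terms of pb becomes qs = -122 + 3.2(pb + 67) = 92.4 + 3.2pb. Setting this equal to demand: 765 - 4pb = 92.4 + 3.2pb, so pb = 1121/12.
Sellers receive ps = 1121/12 + 67 = 1925/12; q' = 765 − 4·(1121/12) = 1174/3.
Government outlay = subsidy × quantity = 67 × 1174/3 = 78658/3.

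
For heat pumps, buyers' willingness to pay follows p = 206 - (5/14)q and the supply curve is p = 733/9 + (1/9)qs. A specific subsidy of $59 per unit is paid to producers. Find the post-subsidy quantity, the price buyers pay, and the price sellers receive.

q' = 392; buyers pay $66; sellers receive $125

Pre-subsidy: 206 - (5/14)q = 733/9 + (1/9)q gives q* = 266 and p* = 111.
With the subsidy, sellers receive ps = pb + 59 for each unit, where pb is the price buyers pay.
On the curves, pb = 206 - (5/14)q and ps = 733/9 + (1/9)q; the wedge ps − pb = 59 gives 733/9 + (1/9)q − (206 - (5/14)q) = 59, so q' = 392.
Then pb = 206 − (5/14)·392 = 66 and ps = 733/9 + (1/9)·392 = 125.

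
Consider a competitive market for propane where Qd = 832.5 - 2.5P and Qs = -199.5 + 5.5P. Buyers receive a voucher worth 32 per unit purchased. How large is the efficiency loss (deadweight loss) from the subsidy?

Pre-subsidy: 832.5 - 2.5P = -199.5 + 5.5P gives P* = 129, Q* = 510.
With the rebate, buyers effectively pay Pb = Ps − 32, where Ps is the price sellers receive.
Demand in terms of Ps becomes Qd = 832.5 − 2.5(Ps − 32) = 912.5 - 2.5Ps. Setting this equal to supply: 912.5 - 2.5Ps = -199.5 + 5.5Ps, so Ps = 139.
Buyers pay Pb = 139 − 32 = 107; Q' = -199.5 + 5.5·139 = 565.
The subsidy expands output by 565 − 510 = 55 past the efficient level; on those units the gap between marginal cost and willingness to pay runs from 0 up to 32.
DWL = ½ × 32 × 55 = 880.

Deadweight loss = 880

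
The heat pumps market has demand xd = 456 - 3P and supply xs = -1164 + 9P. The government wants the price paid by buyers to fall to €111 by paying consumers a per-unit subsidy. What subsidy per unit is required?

At a buyer price of 111, quantity demanded is 456 − 3·111 = 123.
Sellers supply 123 only when they receive Ps with -1164 + 9·Ps = 123, i.e. Ps = 143.
s = Ps − Pb = 143 − 111 = 32.

Required subsidy s = €32 per unit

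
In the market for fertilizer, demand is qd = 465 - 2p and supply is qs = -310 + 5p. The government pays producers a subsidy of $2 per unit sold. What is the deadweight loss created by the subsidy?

Deadweight loss = 20/7

Pre-subsidy: 465 - 2p = -310 + 5p gives p* = 775/7, q* = 1705/7.
With the subsidy, sellers receive ps = pb + 2 for each unit, where pb is the price buyers pay.
Supply in terms of pb becomes qs = -310 + 5(pb + 2) = -300 + 5pb. Setting this equal to demand: 465 - 2pb = -300 + 5pb, so pb = 765/7.
Sellers receive ps = 765/7 + 2 = 779/7; q' = 465 − 2·(765/7) = 1725/7.
The subsidy expands output by 1725/7 − 1705/7 = 20/7 past the efficient level; on those units the gap between marginal cost and willingness to pay runs from 0 up to 2.
DWL = ½ × 2 × 20/7 = 20/7.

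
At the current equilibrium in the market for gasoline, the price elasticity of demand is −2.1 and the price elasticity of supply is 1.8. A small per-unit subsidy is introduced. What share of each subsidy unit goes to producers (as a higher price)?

Producer share = 7/13

For a small subsidy around the equilibrium, the benefit split depends on the relative slopes, which at a point are proportional to the elasticities.
Buyer share = εs/(εs + |εd|) = 1.8/(1.8 + 2.1) = 6/13; seller share = |εd|/(εs + |εd|) = 7/13.
So producers capture 7/13 of the subsidy.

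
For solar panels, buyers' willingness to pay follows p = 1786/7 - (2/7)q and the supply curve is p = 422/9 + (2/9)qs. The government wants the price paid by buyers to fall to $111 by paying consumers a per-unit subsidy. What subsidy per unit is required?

Required subsidy s = $48 per unit

At a buyer price of 111, quantity demanded is 893 − 3.5·111 = 504.5.
Sellers supply 504.5 only when they receive ps = 422/9 + (2/9)·504.5 = 159.
s = ps − pb = 159 − 111 = 48.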